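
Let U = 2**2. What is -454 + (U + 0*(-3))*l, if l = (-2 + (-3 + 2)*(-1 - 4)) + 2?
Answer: -434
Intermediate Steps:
U = 4
l = 5 (l = (-2 - 1*(-5)) + 2 = (-2 + 5) + 2 = 3 + 2 = 5)
-454 + (U + 0*(-3))*l = -454 + (4 + 0*(-3))*5 = -454 + (4 + 0)*5 = -454 + 4*5 = -454 + 20 = -434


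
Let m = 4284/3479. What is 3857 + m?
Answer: 1917541/497 ≈ 3858.2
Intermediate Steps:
m = 612/497 (m = 4284*(1/3479) = 612/497 ≈ 1.2314)
3857 + m = 3857 + 612/497 = 1917541/497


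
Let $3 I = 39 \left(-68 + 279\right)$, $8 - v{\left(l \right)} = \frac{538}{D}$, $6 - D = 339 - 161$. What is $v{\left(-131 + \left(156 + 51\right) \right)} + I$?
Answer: $\frac{236855}{86} \approx 2754.1$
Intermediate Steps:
$D = -172$ ($D = 6 - \left(339 - 161\right) = 6 - 178 = -172$)
$v{\left(l \right)} = \frac{957}{86}$ ($v{\left(l \right)} = 8 - \frac{538}{-172} = 8 - 538 \left(- \frac{1}{172}\right) = 8 - - \frac{269}{86} = 8 + \frac{269}{86} = \frac{957}{86}$)
$I = 2743$ ($I = \frac{39 \left(-68 + 279\right)}{3} = \frac{39 \cdot 211}{3} = \frac{1}{3} \cdot 8229 = 2743$)
$v{\left(-131 + \left(156 + 51\right) \right)} + I = \frac{957}{86} + 2743 = \frac{236855}{86}$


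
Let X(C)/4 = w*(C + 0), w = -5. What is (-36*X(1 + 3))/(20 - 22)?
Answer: -1440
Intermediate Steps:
X(C) = -20*C (X(C) = 4*(-5*(C + 0)) = 4*(-5*C) = -20*C)
(-36*X(1 + 3))/(20 - 22) = (-(-720)*(1 + 3))/(20 - 22) = -(-720)*4/(-2) = -36*(-80)*(-½) = 2880*(-½) = -1440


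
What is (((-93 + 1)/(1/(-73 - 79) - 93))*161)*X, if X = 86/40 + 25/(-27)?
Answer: 372047816/1908495 ≈ 194.94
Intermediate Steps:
X = 661/540 (X = 86*(1/40) + 25*(-1/27) = 43/20 - 25/27 = 661/540 ≈ 1.2241)
(((-93 + 1)/(1/(-73 - 79) - 93))*161)*X = (((-93 + 1)/(1/(-73 - 79) - 93))*161)*(661/540) = (-92/(1/(-152) - 93)*161)*(661/540) = (-92/(-1/152 - 93)*161)*(661/540) = (-92/(-14137/152)*161)*(661/540) = (-92*(-152/14137)*161)*(661/540) = ((13984/14137)*161)*(661/540) = (2251424/14137)*(661/540) = 372047816/1908495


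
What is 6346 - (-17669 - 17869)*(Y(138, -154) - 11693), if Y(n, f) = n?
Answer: -410635244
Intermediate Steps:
6346 - (-17669 - 17869)*(Y(138, -154) - 11693) = 6346 - (-17669 - 17869)*(138 - 11693) = 6346 - (-35538)*(-11555) = 6346 - 1*410641590 = 6346 - 410641590 = -410635244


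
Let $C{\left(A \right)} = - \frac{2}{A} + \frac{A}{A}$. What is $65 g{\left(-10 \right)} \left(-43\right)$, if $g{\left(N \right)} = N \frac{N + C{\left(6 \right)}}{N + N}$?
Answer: $\frac{39130}{3} \approx 13043.0$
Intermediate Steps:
$C{\left(A \right)} = 1 - \frac{2}{A}$ ($C{\left(A \right)} = - \frac{2}{A} + 1 = 1 - \frac{2}{A}$)
$g{\left(N \right)} = \frac{1}{3} + \frac{N}{2}$ ($g{\left(N \right)} = N \frac{N + \frac{-2 + 6}{6}}{N + N} = N \frac{N + \frac{1}{6} \cdot 4}{2 N} = N \left(N + \frac{2}{3}\right) \frac{1}{2 N} = N \left(\frac{2}{3} + N\right) \frac{1}{2 N} = N \frac{\frac{2}{3} + N}{2 N} = \frac{1}{3} + \frac{N}{2}$)
$65 g{\left(-10 \right)} \left(-43\right) = 65 \left(\frac{1}{3} + \frac{1}{2} \left(-10\right)\right) \left(-43\right) = 65 \left(\frac{1}{3} - 5\right) \left(-43\right) = 65 \left(- \frac{14}{3}\right) \left(-43\right) = \left(- \frac{910}{3}\right) \left(-43\right) = \frac{39130}{3}$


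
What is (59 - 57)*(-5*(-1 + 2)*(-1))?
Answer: 10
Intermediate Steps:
(59 - 57)*(-5*(-1 + 2)*(-1)) = 2*(-5*1*(-1)) = 2*(-5*(-1)) = 2*5 = 10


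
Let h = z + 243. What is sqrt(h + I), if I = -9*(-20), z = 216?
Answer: 3*sqrt(71) ≈ 25.278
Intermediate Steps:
h = 459 (h = 216 + 243 = 459)
I = 180
sqrt(h + I) = sqrt(459 + 180) = sqrt(639) = 3*sqrt(71)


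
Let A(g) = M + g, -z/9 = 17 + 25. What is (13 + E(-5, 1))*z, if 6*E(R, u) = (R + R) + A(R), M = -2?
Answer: -3843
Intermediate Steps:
z = -378 (z = -9*(17 + 25) = -9*42 = -378)
A(g) = -2 + g
E(R, u) = -1/3 + R/2 (E(R, u) = ((R + R) + (-2 + R))/6 = (2*R + (-2 + R))/6 = (-2 + 3*R)/6 = -1/3 + R/2)
(13 + E(-5, 1))*z = (13 + (-1/3 + (1/2)*(-5)))*(-378) = (13 + (-1/3 - 5/2))*(-378) = (13 - 17/6)*(-378) = (61/6)*(-378) = -3843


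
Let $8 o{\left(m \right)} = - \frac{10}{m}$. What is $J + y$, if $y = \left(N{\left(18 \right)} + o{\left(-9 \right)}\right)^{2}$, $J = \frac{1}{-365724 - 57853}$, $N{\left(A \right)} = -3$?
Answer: $\frac{4493727097}{548955792} \approx 8.186$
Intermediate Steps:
$J = - \frac{1}{423577}$ ($J = \frac{1}{-423577} = - \frac{1}{423577} \approx -2.3608 \cdot 10^{-6}$)
$o{\left(m \right)} = - \frac{5}{4 m}$ ($o{\left(m \right)} = \frac{\left(-10\right) \frac{1}{m}}{8} = - \frac{5}{4 m}$)
$y = \frac{10609}{1296}$ ($y = \left(-3 - \frac{5}{4 \left(-9\right)}\right)^{2} = \left(-3 - - \frac{5}{36}\right)^{2} = \left(-3 + \frac{5}{36}\right)^{2} = \left(- \frac{103}{36}\right)^{2} = \frac{10609}{1296} \approx 8.186$)
$J + y = - \frac{1}{423577} + \frac{10609}{1296} = \frac{4493727097}{548955792}$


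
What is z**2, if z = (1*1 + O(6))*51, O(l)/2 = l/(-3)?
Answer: 23409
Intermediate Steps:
O(l) = -2*l/3 (O(l) = 2*(l/(-3)) = 2*(l*(-1/3)) = 2*(-l/3) = -2*l/3)
z = -153 (z = (1*1 - 2/3*6)*51 = (1 - 4)*51 = -3*51 = -153)
z**2 = (-153)**2 = 23409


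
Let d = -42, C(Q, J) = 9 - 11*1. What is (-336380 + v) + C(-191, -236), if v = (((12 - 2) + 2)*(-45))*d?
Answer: -313702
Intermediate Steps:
C(Q, J) = -2 (C(Q, J) = 9 - 11 = -2)
v = 22680 (v = (((12 - 2) + 2)*(-45))*(-42) = ((10 + 2)*(-45))*(-42) = (12*(-45))*(-42) = -540*(-42) = 22680)
(-336380 + v) + C(-191, -236) = (-336380 + 22680) - 2 = -313700 - 2 = -313702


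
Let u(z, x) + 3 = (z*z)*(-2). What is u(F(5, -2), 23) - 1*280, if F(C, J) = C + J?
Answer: -301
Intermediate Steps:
u(z, x) = -3 - 2*z² (u(z, x) = -3 + (z*z)*(-2) = -3 + z²*(-2) = -3 - 2*z²)
u(F(5, -2), 23) - 1*280 = (-3 - 2*(5 - 2)²) - 1*280 = (-3 - 2*3²) - 280 = (-3 - 2*9) - 280 = (-3 - 18) - 280 = -21 - 280 = -301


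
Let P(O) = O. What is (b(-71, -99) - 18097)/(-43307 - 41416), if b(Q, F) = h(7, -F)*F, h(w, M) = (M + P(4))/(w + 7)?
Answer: 263555/1186122 ≈ 0.22220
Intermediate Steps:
h(w, M) = (4 + M)/(7 + w) (h(w, M) = (M + 4)/(w + 7) = (4 + M)/(7 + w))
b(Q, F) = F*(2/7 - F/14) (b(Q, F) = ((4 - F)/(7 + 7))*F = ((4 - F)/14)*F = (2/7 - F/14)*F = F*(2/7 - F/14))
(b(-71, -99) - 18097)/(-43307 - 41416) = ((1/14)*(-99)*(4 - 1*(-99)) - 18097)/(-43307 - 41416) = ((1/14)*(-99)*(4 + 99) - 18097)/(-84723) = ((1/14)*(-99)*103 - 18097)*(-1/84723) = (-10197/14 - 18097)*(-1/84723) = -263555/14*(-1/84723) = 263555/1186122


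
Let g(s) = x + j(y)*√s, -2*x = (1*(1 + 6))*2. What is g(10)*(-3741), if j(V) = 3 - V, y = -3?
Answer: 26187 - 22446*√10 ≈ -44794.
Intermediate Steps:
x = -7 (x = -1*(1 + 6)*2/2 = -1*7*2/2 = -7*2/2 = -½*14 = -7)
g(s) = -7 + 6*√s (g(s) = -7 + (3 - 1*(-3))*√s = -7 + (3 + 3)*√s = -7 + 6*√s)
g(10)*(-3741) = (-7 + 6*√10)*(-3741) = 26187 - 22446*√10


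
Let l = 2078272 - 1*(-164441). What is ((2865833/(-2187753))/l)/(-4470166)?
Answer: 2865833/21932878839031415574 ≈ 1.3066e-13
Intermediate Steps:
l = 2242713 (l = 2078272 + 164441 = 2242713)
((2865833/(-2187753))/l)/(-4470166) = ((2865833/(-2187753))/2242713)/(-4470166) = ((2865833*(-1/2187753))*(1/2242713))*(-1/4470166) = -2865833/2187753*1/2242713*(-1/4470166) = -2865833/4906502093889*(-1/4470166) = 2865833/21932878839031415574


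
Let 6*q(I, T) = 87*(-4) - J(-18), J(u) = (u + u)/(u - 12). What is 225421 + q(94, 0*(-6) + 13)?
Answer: 1126814/5 ≈ 2.2536e+5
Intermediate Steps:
J(u) = 2*u/(-12 + u) (J(u) = (2*u)/(-12 + u) = 2*u/(-12 + u))
q(I, T) = -291/5 (q(I, T) = (87*(-4) - 2*(-18)/(-12 - 18))/6 = (-348 - 2*(-18)/(-30))/6 = (-348 - 2*(-18)*(-1)/30)/6 = (-348 - 1*6/5)/6 = (-348 - 6/5)/6 = (⅙)*(-1746/5) = -291/5)
225421 + q(94, 0*(-6) + 13) = 225421 - 291/5 = 1126814/5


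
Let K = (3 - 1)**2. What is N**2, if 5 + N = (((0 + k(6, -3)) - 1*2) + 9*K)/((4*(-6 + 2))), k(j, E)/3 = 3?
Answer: 15129/256 ≈ 59.098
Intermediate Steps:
k(j, E) = 9 (k(j, E) = 3*3 = 9)
K = 4 (K = 2**2 = 4)
N = -123/16 (N = -5 + (((0 + 9) - 1*2) + 9*4)/((4*(-6 + 2))) = -5 + ((9 - 2) + 36)/((4*(-4))) = -5 + (7 + 36)/(-16) = -5 + 43*(-1/16) = -5 - 43/16 = -123/16 ≈ -7.6875)
N**2 = (-123/16)**2 = 15129/256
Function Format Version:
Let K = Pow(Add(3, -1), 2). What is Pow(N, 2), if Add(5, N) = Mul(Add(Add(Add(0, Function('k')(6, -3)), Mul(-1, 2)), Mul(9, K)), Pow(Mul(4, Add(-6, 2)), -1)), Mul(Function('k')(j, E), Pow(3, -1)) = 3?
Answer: Rational(15129, 256) ≈ 59.098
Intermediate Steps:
Function('k')(j, E) = 9 (Function('k')(j, E) = Mul(3, 3) = 9)
K = 4 (K = Pow(2, 2) = 4)
N = Rational(-123, 16) (N = Add(-5, Mul(Add(Add(Add(0, 9), Mul(-1, 2)), Mul(9, 4)), Pow(Mul(4, Add(-6, 2)), -1))) = Add(-5, Mul(Add(Add(9, -2), 36), Pow(Mul(4, -4), -1))) = Add(-5, Mul(Add(7, 36), Pow(-16, -1))) = Add(-5, Mul(43, Rational(-1, 16))) = Add(-5, Rational(-43, 16)) = Rational(-123, 16) ≈ -7.6875)
Pow(N, 2) = Pow(Rational(-123, 16), 2) = Rational(15129, 256)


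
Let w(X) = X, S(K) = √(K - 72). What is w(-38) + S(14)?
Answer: -38 + I*√58 ≈ -38.0 + 7.6158*I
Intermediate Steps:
S(K) = √(-72 + K)
w(-38) + S(14) = -38 + √(-72 + 14) = -38 + √(-58) = -38 + I*√58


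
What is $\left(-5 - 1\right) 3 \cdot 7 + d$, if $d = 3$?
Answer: $-123$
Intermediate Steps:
$\left(-5 - 1\right) 3 \cdot 7 + d = \left(-5 - 1\right) 3 \cdot 7 + 3 = \left(-6\right) 3 \cdot 7 + 3 = \left(-18\right) 7 + 3 = -126 + 3 = -123$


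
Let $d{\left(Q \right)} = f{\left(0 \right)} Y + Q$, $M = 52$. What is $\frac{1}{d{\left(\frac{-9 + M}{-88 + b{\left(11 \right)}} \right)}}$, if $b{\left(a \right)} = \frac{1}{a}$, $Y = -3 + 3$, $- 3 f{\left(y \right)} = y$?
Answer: $- \frac{967}{473} \approx -2.0444$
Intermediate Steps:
$f{\left(y \right)} = - \frac{y}{3}$
$Y = 0$
$d{\left(Q \right)} = Q$ ($d{\left(Q \right)} = \left(- \frac{1}{3}\right) 0 \cdot 0 + Q = 0 \cdot 0 + Q = 0 + Q = Q$)
$\frac{1}{d{\left(\frac{-9 + M}{-88 + b{\left(11 \right)}} \right)}} = \frac{1}{\left(-9 + 52\right) \frac{1}{-88 + \frac{1}{11}}} = \frac{1}{43 \frac{1}{-88 + \frac{1}{11}}} = \frac{1}{43 \frac{1}{- \frac{967}{11}}} = \frac{1}{43 \left(- \frac{11}{967}\right)} = \frac{1}{- \frac{473}{967}} = - \frac{967}{473}$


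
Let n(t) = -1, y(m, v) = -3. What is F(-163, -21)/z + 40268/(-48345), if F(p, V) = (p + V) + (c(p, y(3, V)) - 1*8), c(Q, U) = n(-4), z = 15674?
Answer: -640491217/757759530 ≈ -0.84524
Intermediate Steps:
c(Q, U) = -1
F(p, V) = -9 + V + p (F(p, V) = (p + V) + (-1 - 1*8) = (V + p) + (-1 - 8) = (V + p) - 9 = -9 + V + p)
F(-163, -21)/z + 40268/(-48345) = (-9 - 21 - 163)/15674 + 40268/(-48345) = -193*1/15674 + 40268*(-1/48345) = -193/15674 - 40268/48345 = -640491217/757759530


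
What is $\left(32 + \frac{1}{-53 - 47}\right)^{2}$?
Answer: $\frac{10233601}{10000} \approx 1023.4$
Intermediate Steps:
$\left(32 + \frac{1}{-53 - 47}\right)^{2} = \left(32 + \frac{1}{-100}\right)^{2} = \left(32 - \frac{1}{100}\right)^{2} = \left(\frac{3199}{100}\right)^{2} = \frac{10233601}{10000}$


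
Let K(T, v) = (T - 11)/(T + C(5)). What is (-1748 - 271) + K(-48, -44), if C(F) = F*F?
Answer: -46378/23 ≈ -2016.4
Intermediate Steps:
C(F) = F²
K(T, v) = (-11 + T)/(25 + T) (K(T, v) = (T - 11)/(T + 5²) = (-11 + T)/(T + 25) = (-11 + T)/(25 + T))
(-1748 - 271) + K(-48, -44) = (-1748 - 271) + (-11 - 48)/(25 - 48) = -2019 - 59/(-23) = -2019 - 1/23*(-59) = -2019 + 59/23 = -46378/23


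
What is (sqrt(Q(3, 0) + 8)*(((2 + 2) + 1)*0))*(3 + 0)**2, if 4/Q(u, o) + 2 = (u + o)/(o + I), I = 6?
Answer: 0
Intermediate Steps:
Q(u, o) = 4/(-2 + (o + u)/(6 + o)) (Q(u, o) = 4/(-2 + (u + o)/(o + 6)) = 4/(-2 + (o + u)/(6 + o)))
(sqrt(Q(3, 0) + 8)*(((2 + 2) + 1)*0))*(3 + 0)**2 = (sqrt(4*(6 + 0)/(-12 + 3 - 1*0) + 8)*(((2 + 2) + 1)*0))*(3 + 0)**2 = (sqrt(4*6/(-12 + 3 + 0) + 8)*((4 + 1)*0))*3**2 = (sqrt(4*6/(-9) + 8)*(5*0))*9 = (sqrt(4*(-1/9)*6 + 8)*0)*9 = (sqrt(-8/3 + 8)*0)*9 = (sqrt(16/3)*0)*9 = ((4*sqrt(3)/3)*0)*9 = 0*9 = 0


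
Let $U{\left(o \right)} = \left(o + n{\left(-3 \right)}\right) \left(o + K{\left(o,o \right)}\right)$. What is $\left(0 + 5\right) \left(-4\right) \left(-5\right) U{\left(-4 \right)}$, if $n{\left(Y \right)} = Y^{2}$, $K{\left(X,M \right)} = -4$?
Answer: $-4000$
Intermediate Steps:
$U{\left(o \right)} = \left(-4 + o\right) \left(9 + o\right)$ ($U{\left(o \right)} = \left(o + \left(-3\right)^{2}\right) \left(o - 4\right) = \left(o + 9\right) \left(-4 + o\right) = \left(9 + o\right) \left(-4 + o\right) = \left(-4 + o\right) \left(9 + o\right)$)
$\left(0 + 5\right) \left(-4\right) \left(-5\right) U{\left(-4 \right)} = \left(0 + 5\right) \left(-4\right) \left(-5\right) \left(-36 + \left(-4\right)^{2} + 5 \left(-4\right)\right) = 5 \left(-4\right) \left(-5\right) \left(-36 + 16 - 20\right) = \left(-20\right) \left(-5\right) \left(-40\right) = 100 \left(-40\right) = -4000$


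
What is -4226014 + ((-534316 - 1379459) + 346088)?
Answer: -5793701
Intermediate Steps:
-4226014 + ((-534316 - 1379459) + 346088) = -4226014 + (-1913775 + 346088) = -4226014 - 1567687 = -5793701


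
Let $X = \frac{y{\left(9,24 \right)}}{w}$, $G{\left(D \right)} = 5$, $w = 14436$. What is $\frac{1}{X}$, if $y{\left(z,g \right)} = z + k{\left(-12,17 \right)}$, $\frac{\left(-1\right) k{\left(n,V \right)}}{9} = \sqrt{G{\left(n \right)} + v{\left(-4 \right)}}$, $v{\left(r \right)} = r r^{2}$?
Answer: $\frac{401}{15} + \frac{401 i \sqrt{59}}{15} \approx 26.733 + 205.34 i$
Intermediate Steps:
$v{\left(r \right)} = r^{3}$
$k{\left(n,V \right)} = - 9 i \sqrt{59}$ ($k{\left(n,V \right)} = - 9 \sqrt{5 + \left(-4\right)^{3}} = - 9 \sqrt{5 - 64} = - 9 \sqrt{-59} = - 9 i \sqrt{59}$)
$y{\left(z,g \right)} = z - 9 i \sqrt{59}$
$X = \frac{1}{1604} - \frac{i \sqrt{59}}{1604}$ ($X = \frac{9 - 9 i \sqrt{59}}{14436} = \left(9 - 9 i \sqrt{59}\right) \frac{1}{14436} = \frac{1}{1604} - \frac{i \sqrt{59}}{1604} \approx 0.00062344 - 0.0047887 i$)
$\frac{1}{X} = \frac{1}{\frac{1}{1604} - \frac{i \sqrt{59}}{1604}}$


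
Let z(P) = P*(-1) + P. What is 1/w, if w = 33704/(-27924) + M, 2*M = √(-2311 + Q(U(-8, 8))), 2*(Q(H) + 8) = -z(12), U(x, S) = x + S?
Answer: -235287624/113298973063 - 97468722*I*√2319/113298973063 ≈ -0.0020767 - 0.041428*I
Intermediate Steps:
U(x, S) = S + x
z(P) = 0 (z(P) = -P + P = 0)
Q(H) = -8 (Q(H) = -8 + (-1*0)/2 = -8 + (½)*0 = -8 + 0 = -8)
M = I*√2319/2 (M = √(-2311 - 8)/2 = √(-2319)/2 = (I*√2319)/2 = I*√2319/2 ≈ 24.078*I)
w = -8426/6981 + I*√2319/2 (w = 33704/(-27924) + I*√2319/2 = 33704*(-1/27924) + I*√2319/2 = -8426/6981 + I*√2319/2 ≈ -1.207 + 24.078*I)
1/w = 1/(-8426/6981 + I*√2319/2)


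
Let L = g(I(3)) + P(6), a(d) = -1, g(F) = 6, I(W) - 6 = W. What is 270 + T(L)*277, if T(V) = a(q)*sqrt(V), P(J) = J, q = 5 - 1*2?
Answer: 270 - 554*sqrt(3) ≈ -689.56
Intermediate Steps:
q = 3 (q = 5 - 2 = 3)
I(W) = 6 + W
L = 12 (L = 6 + 6 = 12)
T(V) = -sqrt(V)
270 + T(L)*277 = 270 - sqrt(12)*277 = 270 - 2*sqrt(3)*277 = 270 - 554*sqrt(3)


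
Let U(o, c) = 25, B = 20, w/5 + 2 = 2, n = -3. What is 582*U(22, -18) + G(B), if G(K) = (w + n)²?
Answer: 14559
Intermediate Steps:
w = 0 (w = -10 + 5*2 = -10 + 10 = 0)
G(K) = 9 (G(K) = (0 - 3)² = (-3)² = 9)
582*U(22, -18) + G(B) = 582*25 + 9 = 14550 + 9 = 14559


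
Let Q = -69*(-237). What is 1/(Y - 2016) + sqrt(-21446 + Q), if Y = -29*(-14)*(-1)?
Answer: -1/2422 + I*sqrt(5093) ≈ -0.00041288 + 71.365*I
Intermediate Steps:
Q = 16353
Y = -406 (Y = 406*(-1) = -406)
1/(Y - 2016) + sqrt(-21446 + Q) = 1/(-406 - 2016) + sqrt(-21446 + 16353) = 1/(-2422) + sqrt(-5093) = -1/2422 + I*sqrt(5093)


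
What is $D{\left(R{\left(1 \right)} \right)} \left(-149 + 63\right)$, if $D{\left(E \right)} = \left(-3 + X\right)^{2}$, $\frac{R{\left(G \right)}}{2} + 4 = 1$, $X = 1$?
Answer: $-344$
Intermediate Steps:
$R{\left(G \right)} = -6$ ($R{\left(G \right)} = -8 + 2 \cdot 1 = -8 + 2 = -6$)
$D{\left(E \right)} = 4$ ($D{\left(E \right)} = \left(-3 + 1\right)^{2} = \left(-2\right)^{2} = 4$)
$D{\left(R{\left(1 \right)} \right)} \left(-149 + 63\right) = 4 \left(-149 + 63\right) = 4 \left(-86\right) = -344$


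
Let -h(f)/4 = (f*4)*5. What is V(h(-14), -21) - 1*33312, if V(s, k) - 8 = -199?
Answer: -33503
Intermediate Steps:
h(f) = -80*f (h(f) = -4*f*4*5 = -4*4*f*5 = -80*f)
V(s, k) = -191 (V(s, k) = 8 - 199 = -191)
V(h(-14), -21) - 1*33312 = -191 - 1*33312 = -191 - 33312 = -33503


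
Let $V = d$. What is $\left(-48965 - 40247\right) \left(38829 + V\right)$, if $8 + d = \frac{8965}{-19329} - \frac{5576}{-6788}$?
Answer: $- \frac{113601802765100728}{32801313} \approx -3.4633 \cdot 10^{9}$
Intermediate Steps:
$d = - \frac{250679483}{32801313}$ ($d = -8 + \left(\frac{8965}{-19329} - \frac{5576}{-6788}\right) = -8 + \left(8965 \left(- \frac{1}{19329}\right) - - \frac{1394}{1697}\right) = -8 + \left(- \frac{8965}{19329} + \frac{1394}{1697}\right) = -8 + \frac{11731021}{32801313} = - \frac{250679483}{32801313} \approx -7.6424$)
$V = - \frac{250679483}{32801313} \approx -7.6424$
$\left(-48965 - 40247\right) \left(38829 + V\right) = \left(-48965 - 40247\right) \left(38829 - \frac{250679483}{32801313}\right) = \left(-89212\right) \frac{1273391502994}{32801313} = - \frac{113601802765100728}{32801313}$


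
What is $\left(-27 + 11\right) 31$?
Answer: $-496$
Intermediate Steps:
$\left(-27 + 11\right) 31 = \left(-16\right) 31 = -496$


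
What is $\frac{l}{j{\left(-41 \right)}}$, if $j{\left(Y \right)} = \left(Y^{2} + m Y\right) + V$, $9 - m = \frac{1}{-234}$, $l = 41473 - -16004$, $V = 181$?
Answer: $\frac{274482}{7129} \approx 38.502$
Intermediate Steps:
$l = 57477$ ($l = 41473 + 16004 = 57477$)
$m = \frac{2107}{234}$ ($m = 9 - \frac{1}{-234} = 9 - - \frac{1}{234} = 9 + \frac{1}{234} = \frac{2107}{234} \approx 9.0043$)
$j{\left(Y \right)} = 181 + Y^{2} + \frac{2107 Y}{234}$ ($j{\left(Y \right)} = \left(Y^{2} + \frac{2107 Y}{234}\right) + 181 = 181 + Y^{2} + \frac{2107 Y}{234}$)
$\frac{l}{j{\left(-41 \right)}} = \frac{57477}{181 + \left(-41\right)^{2} + \frac{2107}{234} \left(-41\right)} = \frac{57477}{181 + 1681 - \frac{86387}{234}} = \frac{57477}{\frac{349321}{234}} = 57477 \cdot \frac{234}{349321} = \frac{274482}{7129}$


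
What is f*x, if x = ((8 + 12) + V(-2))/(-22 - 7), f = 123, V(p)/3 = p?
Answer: -1722/29 ≈ -59.379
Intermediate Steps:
V(p) = 3*p
x = -14/29 (x = ((8 + 12) + 3*(-2))/(-22 - 7) = (20 - 6)/(-29) = 14*(-1/29) = -14/29 ≈ -0.48276)
f*x = 123*(-14/29) = -1722/29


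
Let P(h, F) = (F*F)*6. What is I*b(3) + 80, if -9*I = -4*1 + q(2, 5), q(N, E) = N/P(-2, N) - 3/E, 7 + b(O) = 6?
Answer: 42929/540 ≈ 79.498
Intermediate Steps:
b(O) = -1 (b(O) = -7 + 6 = -1)
P(h, F) = 6*F² (P(h, F) = F²*6 = 6*F²)
q(N, E) = -3/E + 1/(6*N) (q(N, E) = N/((6*N²)) - 3/E = N*(1/(6*N²)) - 3/E = 1/(6*N) - 3/E = -3/E + 1/(6*N))
I = 271/540 (I = -(-4*1 + (-3/5 + (⅙)/2))/9 = -(-4 + (-3*⅕ + (⅙)*(½)))/9 = -(-4 + (-⅗ + 1/12))/9 = -(-4 - 31/60)/9 = -⅑*(-271/60) = 271/540 ≈ 0.50185)
I*b(3) + 80 = (271/540)*(-1) + 80 = -271/540 + 80 = 42929/540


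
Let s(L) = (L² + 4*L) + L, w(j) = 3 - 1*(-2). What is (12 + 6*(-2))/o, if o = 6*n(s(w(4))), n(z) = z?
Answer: 0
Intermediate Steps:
w(j) = 5 (w(j) = 3 + 2 = 5)
s(L) = L² + 5*L
o = 300 (o = 6*(5*(5 + 5)) = 6*(5*10) = 6*50 = 300)
(12 + 6*(-2))/o = (12 + 6*(-2))/300 = (12 - 12)*(1/300) = 0*(1/300) = 0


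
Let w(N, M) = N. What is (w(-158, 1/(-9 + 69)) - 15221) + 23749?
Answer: 8370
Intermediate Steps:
(w(-158, 1/(-9 + 69)) - 15221) + 23749 = (-158 - 15221) + 23749 = -15379 + 23749 = 8370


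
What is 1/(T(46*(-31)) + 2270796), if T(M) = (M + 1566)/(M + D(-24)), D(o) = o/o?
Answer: 285/647176832 ≈ 4.4037e-7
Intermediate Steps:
D(o) = 1
T(M) = (1566 + M)/(1 + M) (T(M) = (M + 1566)/(M + 1) = (1566 + M)/(1 + M))
1/(T(46*(-31)) + 2270796) = 1/((1566 + 46*(-31))/(1 + 46*(-31)) + 2270796) = 1/((1566 - 1426)/(1 - 1426) + 2270796) = 1/(140/(-1425) + 2270796) = 1/(-1/1425*140 + 2270796) = 1/(-28/285 + 2270796) = 1/(647176832/285) = 285/647176832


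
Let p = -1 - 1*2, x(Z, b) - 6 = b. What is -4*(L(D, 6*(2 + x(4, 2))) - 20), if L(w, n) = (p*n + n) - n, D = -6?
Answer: 800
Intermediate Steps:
x(Z, b) = 6 + b
p = -3 (p = -1 - 2 = -3)
L(w, n) = -3*n (L(w, n) = (-3*n + n) - n = -2*n - n = -3*n)
-4*(L(D, 6*(2 + x(4, 2))) - 20) = -4*(-18*(2 + (6 + 2)) - 20) = -4*(-18*(2 + 8) - 20) = -4*(-18*10 - 20) = -4*(-3*60 - 20) = -4*(-180 - 20) = -4*(-200) = 800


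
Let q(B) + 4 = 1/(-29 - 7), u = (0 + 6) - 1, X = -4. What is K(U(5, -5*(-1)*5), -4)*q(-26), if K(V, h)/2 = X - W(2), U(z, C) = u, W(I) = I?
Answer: 145/3 ≈ 48.333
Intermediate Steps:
u = 5 (u = 6 - 1 = 5)
U(z, C) = 5
q(B) = -145/36 (q(B) = -4 + 1/(-29 - 7) = -4 + 1/(-36) = -4 - 1/36 = -145/36)
K(V, h) = -12 (K(V, h) = 2*(-4 - 1*2) = 2*(-4 - 2) = 2*(-6) = -12)
K(U(5, -5*(-1)*5), -4)*q(-26) = -12*(-145/36) = 145/3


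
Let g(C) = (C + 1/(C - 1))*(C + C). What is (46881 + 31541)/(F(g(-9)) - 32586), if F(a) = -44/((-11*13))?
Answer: -509743/211807 ≈ -2.4066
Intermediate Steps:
g(C) = 2*C*(C + 1/(-1 + C)) (g(C) = (C + 1/(-1 + C))*(2*C) = 2*C*(C + 1/(-1 + C)))
F(a) = 4/13 (F(a) = -44/(-143) = -44*(-1/143) = 4/13)
(46881 + 31541)/(F(g(-9)) - 32586) = (46881 + 31541)/(4/13 - 32586) = 78422/(-423614/13) = 78422*(-13/423614) = -509743/211807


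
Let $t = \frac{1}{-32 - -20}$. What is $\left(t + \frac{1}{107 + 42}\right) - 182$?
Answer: $- \frac{325553}{1788} \approx -182.08$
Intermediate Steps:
$t = - \frac{1}{12}$ ($t = \frac{1}{-32 + 20} = \frac{1}{-12} = - \frac{1}{12} \approx -0.083333$)
$\left(t + \frac{1}{107 + 42}\right) - 182 = \left(- \frac{1}{12} + \frac{1}{107 + 42}\right) - 182 = \left(- \frac{1}{12} + \frac{1}{149}\right) - 182 = - \frac{137}{1788} - 182 = - \frac{325553}{1788}$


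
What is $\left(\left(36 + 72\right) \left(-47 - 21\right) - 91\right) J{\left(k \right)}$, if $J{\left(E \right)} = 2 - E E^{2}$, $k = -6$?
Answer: $-1620830$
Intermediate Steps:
$J{\left(E \right)} = 2 - E^{3}$
$\left(\left(36 + 72\right) \left(-47 - 21\right) - 91\right) J{\left(k \right)} = \left(\left(36 + 72\right) \left(-47 - 21\right) - 91\right) \left(2 - \left(-6\right)^{3}\right) = \left(108 \left(-68\right) - 91\right) \left(2 - -216\right) = \left(-7344 - 91\right) \left(2 + 216\right) = \left(-7435\right) 218 = -1620830$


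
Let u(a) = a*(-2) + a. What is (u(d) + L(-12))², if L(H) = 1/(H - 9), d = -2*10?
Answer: 175561/441 ≈ 398.10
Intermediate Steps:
d = -20
L(H) = 1/(-9 + H)
u(a) = -a (u(a) = -2*a + a = -a)
(u(d) + L(-12))² = (-1*(-20) + 1/(-9 - 12))² = (20 + 1/(-21))² = (20 - 1/21)² = (419/21)² = 175561/441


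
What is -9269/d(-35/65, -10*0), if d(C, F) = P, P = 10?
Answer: -9269/10 ≈ -926.90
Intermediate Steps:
d(C, F) = 10
-9269/d(-35/65, -10*0) = -9269/10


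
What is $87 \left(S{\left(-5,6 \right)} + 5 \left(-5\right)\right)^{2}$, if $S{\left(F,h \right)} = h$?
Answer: $31407$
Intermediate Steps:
$87 \left(S{\left(-5,6 \right)} + 5 \left(-5\right)\right)^{2} = 87 \left(6 + 5 \left(-5\right)\right)^{2} = 87 \left(6 - 25\right)^{2} = 87 \left(-19\right)^{2} = 87 \cdot 361 = 31407$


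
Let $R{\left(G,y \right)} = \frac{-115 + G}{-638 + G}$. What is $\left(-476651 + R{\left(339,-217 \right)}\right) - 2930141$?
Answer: $- \frac{1018631032}{299} \approx -3.4068 \cdot 10^{6}$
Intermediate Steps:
$R{\left(G,y \right)} = \frac{-115 + G}{-638 + G}$
$\left(-476651 + R{\left(339,-217 \right)}\right) - 2930141 = \left(-476651 + \frac{-115 + 339}{-638 + 339}\right) - 2930141 = \left(-476651 + \frac{1}{-299} \cdot 224\right) - 2930141 = \left(-476651 - \frac{224}{299}\right) - 2930141 = - \frac{142518873}{299} - 2930141 = - \frac{1018631032}{299}$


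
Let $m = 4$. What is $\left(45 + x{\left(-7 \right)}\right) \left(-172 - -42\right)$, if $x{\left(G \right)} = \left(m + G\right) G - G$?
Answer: $-9490$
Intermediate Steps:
$x{\left(G \right)} = - G + G \left(4 + G\right)$ ($x{\left(G \right)} = \left(4 + G\right) G - G = G \left(4 + G\right) - G = - G + G \left(4 + G\right)$)
$\left(45 + x{\left(-7 \right)}\right) \left(-172 - -42\right) = \left(45 - 7 \left(3 - 7\right)\right) \left(-172 - -42\right) = \left(45 - -28\right) \left(-172 + 42\right) = \left(45 + 28\right) \left(-130\right) = 73 \left(-130\right) = -9490$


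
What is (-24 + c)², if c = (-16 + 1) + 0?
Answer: 1521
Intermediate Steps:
c = -15 (c = -15 + 0 = -15)
(-24 + c)² = (-24 - 15)² = (-39)² = 1521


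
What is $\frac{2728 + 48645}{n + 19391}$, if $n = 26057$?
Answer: $\frac{51373}{45448} \approx 1.1304$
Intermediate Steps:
$\frac{2728 + 48645}{n + 19391} = \frac{2728 + 48645}{26057 + 19391} = \frac{51373}{45448}$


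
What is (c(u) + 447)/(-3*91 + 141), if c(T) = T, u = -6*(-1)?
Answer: -151/44 ≈ -3.4318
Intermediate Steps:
u = 6
(c(u) + 447)/(-3*91 + 141) = (6 + 447)/(-3*91 + 141) = 453/(-273 + 141) = 453/(-132) = 453*(-1/132) = -151/44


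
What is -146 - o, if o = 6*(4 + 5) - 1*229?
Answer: 29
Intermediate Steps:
o = -175 (o = 6*9 - 229 = 54 - 229 = -175)
-146 - o = -146 - 1*(-175) = -146 + 175 = 29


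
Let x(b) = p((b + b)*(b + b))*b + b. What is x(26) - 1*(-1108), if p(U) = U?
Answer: 71438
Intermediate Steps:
x(b) = b + 4*b³ (x(b) = ((b + b)*(b + b))*b + b = ((2*b)*(2*b))*b + b = (4*b²)*b + b = 4*b³ + b = b + 4*b³)
x(26) - 1*(-1108) = (26 + 4*26³) - 1*(-1108) = (26 + 4*17576) + 1108 = (26 + 70304) + 1108 = 70330 + 1108 = 71438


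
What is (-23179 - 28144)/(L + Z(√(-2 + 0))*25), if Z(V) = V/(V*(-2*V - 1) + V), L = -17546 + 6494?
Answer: 4537774368/977174257 + 2566150*I*√2/977174257 ≈ 4.6438 + 0.0037139*I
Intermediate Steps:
L = -11052
Z(V) = V/(V + V*(-1 - 2*V)) (Z(V) = V/(V*(-1 - 2*V) + V) = V/(V + V*(-1 - 2*V)))
(-23179 - 28144)/(L + Z(√(-2 + 0))*25) = (-23179 - 28144)/(-11052 - 1/(2*√(-2 + 0))*25) = -51323/(-11052 - (-I*√2/2)/2*25) = -51323/(-11052 - (-1)*I*√2/4*25) = -51323/(-11052 + (I*√2/4)*25) = -51323/(-11052 + 25*I*√2/4)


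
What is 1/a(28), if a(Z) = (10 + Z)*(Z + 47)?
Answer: 1/2850 ≈ 0.00035088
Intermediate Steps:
a(Z) = (10 + Z)*(47 + Z)
1/a(28) = 1/(470 + 28² + 57*28) = 1/(470 + 784 + 1596) = 1/2850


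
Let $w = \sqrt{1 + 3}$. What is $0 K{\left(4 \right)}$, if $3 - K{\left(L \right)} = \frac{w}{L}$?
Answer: $0$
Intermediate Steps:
$w = 2$ ($w = \sqrt{4} = 2$)
$K{\left(L \right)} = 3 - \frac{2}{L}$
$0 K{\left(4 \right)} = 0 \left(3 - \frac{2}{4}\right) = 0 \left(3 - \frac{1}{2}\right) = 0 \cdot \frac{5}{2} = 0$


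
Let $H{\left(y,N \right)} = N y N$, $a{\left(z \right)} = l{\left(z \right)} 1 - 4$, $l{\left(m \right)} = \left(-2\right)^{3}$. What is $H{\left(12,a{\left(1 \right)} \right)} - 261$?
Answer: $1467$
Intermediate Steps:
$l{\left(m \right)} = -8$
$a{\left(z \right)} = -12$ ($a{\left(z \right)} = \left(-8\right) 1 - 4 = -8 - 4 = -12$)
$H{\left(y,N \right)} = y N^{2}$
$H{\left(12,a{\left(1 \right)} \right)} - 261 = 12 \left(-12\right)^{2} - 261 = 12 \cdot 144 - 261 = 1728 - 261 = 1467$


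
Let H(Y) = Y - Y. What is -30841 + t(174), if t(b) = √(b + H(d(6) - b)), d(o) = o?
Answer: -30841 + √174 ≈ -30828.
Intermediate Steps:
H(Y) = 0
t(b) = √b (t(b) = √(b + 0) = √b)
-30841 + t(174) = -30841 + √174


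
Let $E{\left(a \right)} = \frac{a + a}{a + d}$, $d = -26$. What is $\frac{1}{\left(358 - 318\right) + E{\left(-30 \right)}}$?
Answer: $\frac{14}{575} \approx 0.024348$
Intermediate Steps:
$E{\left(a \right)} = \frac{2 a}{-26 + a}$ ($E{\left(a \right)} = \frac{a + a}{a - 26} = \frac{2 a}{-26 + a}$)
$\frac{1}{\left(358 - 318\right) + E{\left(-30 \right)}} = \frac{1}{\left(358 - 318\right) + 2 \left(-30\right) \frac{1}{-26 - 30}} = \frac{1}{40 + 2 \left(-30\right) \frac{1}{-56}} = \frac{1}{40 + 2 \left(-30\right) \left(- \frac{1}{56}\right)} = \frac{1}{40 + \frac{15}{14}} = \frac{1}{\frac{575}{14}} = \frac{14}{575}$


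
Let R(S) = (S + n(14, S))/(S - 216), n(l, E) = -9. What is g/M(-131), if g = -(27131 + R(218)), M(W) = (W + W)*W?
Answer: -54471/68644 ≈ -0.79353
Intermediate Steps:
R(S) = (-9 + S)/(-216 + S) (R(S) = (S - 9)/(S - 216) = (-9 + S)/(-216 + S))
M(W) = 2*W² (M(W) = (2*W)*W = 2*W²)
g = -54471/2 (g = -(27131 + (-9 + 218)/(-216 + 218)) = -(27131 + 209/2) = -1*54471/2 = -54471/2 ≈ -27236.)
g/M(-131) = -54471/(2*(2*(-131)²)) = -54471/(2*(2*17161)) = -54471/2/34322 = -54471/2*1/34322 = -54471/68644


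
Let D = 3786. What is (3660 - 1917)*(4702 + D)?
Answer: 14794584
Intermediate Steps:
(3660 - 1917)*(4702 + D) = (3660 - 1917)*(4702 + 3786) = 1743*8488 = 14794584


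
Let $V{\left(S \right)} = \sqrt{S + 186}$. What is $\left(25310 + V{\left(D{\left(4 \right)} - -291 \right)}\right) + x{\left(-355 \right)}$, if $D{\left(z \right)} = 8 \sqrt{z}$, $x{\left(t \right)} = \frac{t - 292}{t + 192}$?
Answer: $\frac{4126177}{163} + \sqrt{493} \approx 25336.0$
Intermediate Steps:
$x{\left(t \right)} = \frac{-292 + t}{192 + t}$
$V{\left(S \right)} = \sqrt{186 + S}$
$\left(25310 + V{\left(D{\left(4 \right)} - -291 \right)}\right) + x{\left(-355 \right)} = \left(25310 + \sqrt{186 + \left(8 \sqrt{4} - -291\right)}\right) + \frac{-292 - 355}{192 - 355} = \left(25310 + \sqrt{186 + \left(8 \cdot 2 + 291\right)}\right) + \frac{1}{-163} \left(-647\right) = \left(25310 + \sqrt{186 + \left(16 + 291\right)}\right) - - \frac{647}{163} = \left(25310 + \sqrt{186 + 307}\right) + \frac{647}{163} = \left(25310 + \sqrt{493}\right) + \frac{647}{163} = \frac{4126177}{163} + \sqrt{493}$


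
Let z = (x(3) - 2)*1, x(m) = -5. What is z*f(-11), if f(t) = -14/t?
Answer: -98/11 ≈ -8.9091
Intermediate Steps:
z = -7 (z = (-5 - 2)*1 = -7*1 = -7)
z*f(-11) = -(-98)/(-11) = -(-98)*(-1)/11 = -7*14/11 = -98/11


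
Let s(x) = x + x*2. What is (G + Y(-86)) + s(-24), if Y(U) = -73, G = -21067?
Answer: -21212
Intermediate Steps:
s(x) = 3*x (s(x) = x + 2*x = 3*x)
(G + Y(-86)) + s(-24) = (-21067 - 73) + 3*(-24) = -21140 - 72 = -21212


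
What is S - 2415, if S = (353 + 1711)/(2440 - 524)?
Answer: -1156269/479 ≈ -2413.9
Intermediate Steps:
S = 516/479 (S = 2064/1916 = 2064*(1/1916) = 516/479 ≈ 1.0772)
S - 2415 = 516/479 - 2415 = -1156269/479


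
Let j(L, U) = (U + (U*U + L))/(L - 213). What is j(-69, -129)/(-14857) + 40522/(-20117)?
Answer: -56481061999/28094557286 ≈ -2.0104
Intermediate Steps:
j(L, U) = (L + U + U²)/(-213 + L) (j(L, U) = (U + (U² + L))/(-213 + L) = (U + (L + U²))/(-213 + L) = (L + U + U²)/(-213 + L))
j(-69, -129)/(-14857) + 40522/(-20117) = ((-69 - 129 + (-129)²)/(-213 - 69))/(-14857) + 40522/(-20117) = ((-69 - 129 + 16641)/(-282))*(-1/14857) + 40522*(-1/20117) = -1/282*16443*(-1/14857) - 40522/20117 = -5481/94*(-1/14857) - 40522/20117 = 5481/1396558 - 40522/20117 = -56481061999/28094557286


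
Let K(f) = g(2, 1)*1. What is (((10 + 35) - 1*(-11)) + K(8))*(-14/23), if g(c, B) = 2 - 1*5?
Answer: -742/23 ≈ -32.261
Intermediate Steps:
g(c, B) = -3 (g(c, B) = 2 - 5 = -3)
K(f) = -3 (K(f) = -3*1 = -3)
(((10 + 35) - 1*(-11)) + K(8))*(-14/23) = (((10 + 35) - 1*(-11)) - 3)*(-14/23) = ((45 + 11) - 3)*(-14*1/23) = (56 - 3)*(-14/23) = 53*(-14/23) = -742/23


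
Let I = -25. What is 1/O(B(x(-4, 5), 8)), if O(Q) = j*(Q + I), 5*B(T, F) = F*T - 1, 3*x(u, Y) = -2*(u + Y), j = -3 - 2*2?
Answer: 15/2758 ≈ 0.0054387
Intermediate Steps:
j = -7 (j = -3 - 4 = -7)
x(u, Y) = -2*Y/3 - 2*u/3 (x(u, Y) = (-2*(u + Y))/3 = (-2*(Y + u))/3 = (-2*Y - 2*u)/3 = -2*Y/3 - 2*u/3)
B(T, F) = -⅕ + F*T/5 (B(T, F) = (F*T - 1)/5 = (-1 + F*T)/5 = -⅕ + F*T/5)
O(Q) = 175 - 7*Q (O(Q) = -7*(Q - 25) = -7*(-25 + Q) = 175 - 7*Q)
1/O(B(x(-4, 5), 8)) = 1/(175 - 7*(-⅕ + (⅕)*8*(-⅔*5 - ⅔*(-4)))) = 1/(175 - 7*(-⅕ + (⅕)*8*(-10/3 + 8/3))) = 1/(175 - 7*(-⅕ + (⅕)*8*(-⅔))) = 1/(175 - 7*(-⅕ - 16/15)) = 1/(175 - 7*(-19/15)) = 1/(175 + 133/15) = 1/(2758/15) = 15/2758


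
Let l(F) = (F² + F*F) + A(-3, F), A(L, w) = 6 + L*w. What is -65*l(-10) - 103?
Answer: -15443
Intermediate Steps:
l(F) = 6 - 3*F + 2*F² (l(F) = (F² + F*F) + (6 - 3*F) = (F² + F²) + (6 - 3*F) = 2*F² + (6 - 3*F) = 6 - 3*F + 2*F²)
-65*l(-10) - 103 = -65*(6 - 3*(-10) + 2*(-10)²) - 103 = -65*(6 + 30 + 2*100) - 103 = -65*(6 + 30 + 200) - 103 = -65*236 - 103 = -15340 - 103 = -15443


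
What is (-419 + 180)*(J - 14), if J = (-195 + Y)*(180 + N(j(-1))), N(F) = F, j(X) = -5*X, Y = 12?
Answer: 8094691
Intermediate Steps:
J = -33855 (J = (-195 + 12)*(180 - 5*(-1)) = -183*(180 + 5) = -183*185 = -33855)
(-419 + 180)*(J - 14) = (-419 + 180)*(-33855 - 14) = -239*(-33869) = 8094691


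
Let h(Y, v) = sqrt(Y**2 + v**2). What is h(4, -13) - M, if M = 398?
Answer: -398 + sqrt(185) ≈ -384.40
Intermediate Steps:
h(4, -13) - M = sqrt(4**2 + (-13)**2) - 1*398 = sqrt(16 + 169) - 398 = sqrt(185) - 398 = -398 + sqrt(185)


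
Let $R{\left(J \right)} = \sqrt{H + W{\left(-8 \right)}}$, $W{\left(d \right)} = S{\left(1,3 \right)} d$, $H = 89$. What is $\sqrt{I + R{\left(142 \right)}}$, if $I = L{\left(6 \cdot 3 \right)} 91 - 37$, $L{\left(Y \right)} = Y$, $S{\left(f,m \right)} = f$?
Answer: $\sqrt{1610} \approx 40.125$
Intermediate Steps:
$W{\left(d \right)} = d$ ($W{\left(d \right)} = 1 d = d$)
$I = 1601$ ($I = 6 \cdot 3 \cdot 91 - 37 = 18 \cdot 91 - 37 = 1638 - 37 = 1601$)
$R{\left(J \right)} = 9$ ($R{\left(J \right)} = \sqrt{89 - 8} = \sqrt{81} = 9$)
$\sqrt{I + R{\left(142 \right)}} = \sqrt{1601 + 9} = \sqrt{1610}$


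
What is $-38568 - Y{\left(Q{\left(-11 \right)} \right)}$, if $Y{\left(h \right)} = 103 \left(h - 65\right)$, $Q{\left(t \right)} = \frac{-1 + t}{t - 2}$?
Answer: $- \frac{415585}{13} \approx -31968.0$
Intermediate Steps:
$Q{\left(t \right)} = \frac{-1 + t}{-2 + t}$
$Y{\left(h \right)} = -6695 + 103 h$ ($Y{\left(h \right)} = 103 \left(-65 + h\right) = -6695 + 103 h$)
$-38568 - Y{\left(Q{\left(-11 \right)} \right)} = -38568 - \left(-6695 + 103 \frac{-1 - 11}{-2 - 11}\right) = -38568 - \left(-6695 + 103 \frac{1}{-13} \left(-12\right)\right) = -38568 - \left(-6695 + 103 \left(\left(- \frac{1}{13}\right) \left(-12\right)\right)\right) = -38568 - \left(-6695 + 103 \cdot \frac{12}{13}\right) = -38568 - \left(-6695 + \frac{1236}{13}\right) = -38568 - - \frac{85799}{13} = -38568 + \frac{85799}{13} = - \frac{415585}{13}$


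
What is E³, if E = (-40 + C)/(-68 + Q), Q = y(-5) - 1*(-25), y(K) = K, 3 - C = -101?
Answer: -64/27 ≈ -2.3704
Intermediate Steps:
C = 104 (C = 3 - 1*(-101) = 3 + 101 = 104)
Q = 20 (Q = -5 - 1*(-25) = -5 + 25 = 20)
E = -4/3 (E = (-40 + 104)/(-68 + 20) = 64/(-48) = 64*(-1/48) = -4/3 ≈ -1.3333)
E³ = (-4/3)³ = -64/27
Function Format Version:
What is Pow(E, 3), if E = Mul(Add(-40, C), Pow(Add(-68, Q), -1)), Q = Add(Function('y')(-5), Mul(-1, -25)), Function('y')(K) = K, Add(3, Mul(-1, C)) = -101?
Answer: Rational(-64, 27) ≈ -2.3704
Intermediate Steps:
C = 104 (C = Add(3, Mul(-1, -101)) = Add(3, 101) = 104)
Q = 20 (Q = Add(-5, Mul(-1, -25)) = Add(-5, 25) = 20)
E = Rational(-4, 3) (E = Mul(Add(-40, 104), Pow(Add(-68, 20), -1)) = Mul(64, Pow(-48, -1)) = Mul(64, Rational(-1, 48)) = Rational(-4, 3) ≈ -1.3333)
Pow(E, 3) = Pow(Rational(-4, 3), 3) = Rational(-64, 27)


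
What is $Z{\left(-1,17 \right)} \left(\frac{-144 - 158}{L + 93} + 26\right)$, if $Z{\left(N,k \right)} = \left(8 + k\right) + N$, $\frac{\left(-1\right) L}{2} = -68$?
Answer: $\frac{135648}{229} \approx 592.35$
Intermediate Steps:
$L = 136$ ($L = \left(-2\right) \left(-68\right) = 136$)
$Z{\left(N,k \right)} = 8 + N + k$
$Z{\left(-1,17 \right)} \left(\frac{-144 - 158}{L + 93} + 26\right) = \left(8 - 1 + 17\right) \left(\frac{-144 - 158}{136 + 93} + 26\right) = 24 \left(- \frac{302}{229} + 26\right) = 24 \cdot \frac{5652}{229} = \frac{135648}{229}$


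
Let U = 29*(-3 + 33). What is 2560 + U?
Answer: 3430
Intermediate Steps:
U = 870 (U = 29*30 = 870)
2560 + U = 2560 + 870 = 3430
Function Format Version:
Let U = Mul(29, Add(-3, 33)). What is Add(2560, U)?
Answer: 3430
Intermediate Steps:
U = 870 (U = Mul(29, 30) = 870)
Add(2560, U) = Add(2560, 870) = 3430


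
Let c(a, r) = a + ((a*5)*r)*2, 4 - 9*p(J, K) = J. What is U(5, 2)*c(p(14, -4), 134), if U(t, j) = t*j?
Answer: -14900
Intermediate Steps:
p(J, K) = 4/9 - J/9
U(t, j) = j*t
c(a, r) = a + 10*a*r (c(a, r) = a + ((5*a)*r)*2 = a + (5*a*r)*2 = a + 10*a*r)
U(5, 2)*c(p(14, -4), 134) = (2*5)*((4/9 - ⅑*14)*(1 + 10*134)) = 10*((4/9 - 14/9)*(1 + 1340)) = 10*(-10/9*1341) = 10*(-1490) = -14900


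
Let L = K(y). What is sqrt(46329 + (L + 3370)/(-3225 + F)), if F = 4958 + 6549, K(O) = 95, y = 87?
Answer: sqrt(3177805412526)/8282 ≈ 215.24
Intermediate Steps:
L = 95
F = 11507
sqrt(46329 + (L + 3370)/(-3225 + F)) = sqrt(46329 + (95 + 3370)/(-3225 + 11507)) = sqrt(46329 + 3465/8282) = sqrt(383700243/8282) = sqrt(3177805412526)/8282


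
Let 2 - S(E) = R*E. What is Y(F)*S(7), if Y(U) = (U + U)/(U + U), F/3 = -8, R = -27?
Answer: 191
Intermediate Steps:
F = -24 (F = 3*(-8) = -24)
S(E) = 2 + 27*E (S(E) = 2 - (-27)*E = 2 + 27*E)
Y(U) = 1 (Y(U) = (2*U)/((2*U)) = (2*U)*(1/(2*U)) = 1)
Y(F)*S(7) = 1*(2 + 27*7) = 1*(2 + 189) = 1*191 = 191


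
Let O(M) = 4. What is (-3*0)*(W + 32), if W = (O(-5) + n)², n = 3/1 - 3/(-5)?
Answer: 0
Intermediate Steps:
n = 18/5 (n = 3*1 - 3*(-⅕) = 3 + ⅗ = 18/5 ≈ 3.6000)
W = 1444/25 (W = (4 + 18/5)² = (38/5)² = 1444/25 ≈ 57.760)
(-3*0)*(W + 32) = (-3*0)*(1444/25 + 32) = 0*(2244/25) = 0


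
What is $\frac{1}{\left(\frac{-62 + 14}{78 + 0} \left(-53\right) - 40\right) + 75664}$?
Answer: $\frac{13}{983536} \approx 1.3218 \cdot 10^{-5}$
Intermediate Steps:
$\frac{1}{\left(\frac{-62 + 14}{78 + 0} \left(-53\right) - 40\right) + 75664} = \frac{1}{\left(- \frac{48}{78} \left(-53\right) - 40\right) + 75664} = \frac{1}{\left(\left(-48\right) \frac{1}{78} \left(-53\right) - 40\right) + 75664} = \frac{1}{\left(\left(- \frac{8}{13}\right) \left(-53\right) - 40\right) + 75664} = \frac{1}{\left(\frac{424}{13} - 40\right) + 75664} = \frac{1}{- \frac{96}{13} + 75664} = \frac{1}{\frac{983536}{13}} = \frac{13}{983536}$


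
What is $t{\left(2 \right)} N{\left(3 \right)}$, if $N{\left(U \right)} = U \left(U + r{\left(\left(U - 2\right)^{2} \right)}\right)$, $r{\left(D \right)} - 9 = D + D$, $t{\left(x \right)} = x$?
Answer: $84$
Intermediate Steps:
$r{\left(D \right)} = 9 + 2 D$ ($r{\left(D \right)} = 9 + \left(D + D\right) = 9 + 2 D$)
$N{\left(U \right)} = U \left(9 + U + 2 \left(-2 + U\right)^{2}\right)$ ($N{\left(U \right)} = U \left(U + \left(9 + 2 \left(U - 2\right)^{2}\right)\right) = U \left(U + \left(9 + 2 \left(-2 + U\right)^{2}\right)\right) = U \left(9 + U + 2 \left(-2 + U\right)^{2}\right)$)
$t{\left(2 \right)} N{\left(3 \right)} = 2 \cdot 3 \left(9 + 3 + 2 \left(-2 + 3\right)^{2}\right) = 2 \cdot 3 \left(9 + 3 + 2 \cdot 1^{2}\right) = 2 \cdot 3 \left(9 + 3 + 2 \cdot 1\right) = 2 \cdot 3 \left(9 + 3 + 2\right) = 2 \cdot 3 \cdot 14 = 2 \cdot 42 = 84$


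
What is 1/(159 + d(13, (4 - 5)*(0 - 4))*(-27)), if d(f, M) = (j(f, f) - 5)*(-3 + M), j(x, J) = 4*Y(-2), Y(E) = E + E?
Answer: 1/726 ≈ 0.0013774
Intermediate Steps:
Y(E) = 2*E
j(x, J) = -16 (j(x, J) = 4*(2*(-2)) = 4*(-4) = -16)
d(f, M) = 63 - 21*M (d(f, M) = (-16 - 5)*(-3 + M) = -21*(-3 + M) = 63 - 21*M)
1/(159 + d(13, (4 - 5)*(0 - 4))*(-27)) = 1/(159 + (63 - 21*(4 - 5)*(0 - 4))*(-27)) = 1/(159 + (63 - (-21)*(-4))*(-27)) = 1/(159 + (63 - 21*4)*(-27)) = 1/(159 + (63 - 84)*(-27)) = 1/(159 - 21*(-27)) = 1/(159 + 567) = 1/726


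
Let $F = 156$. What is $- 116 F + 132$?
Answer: $-17964$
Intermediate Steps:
$- 116 F + 132 = \left(-116\right) 156 + 132 = -18096 + 132 = -17964$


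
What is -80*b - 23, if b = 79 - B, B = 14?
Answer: -5223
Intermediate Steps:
b = 65 (b = 79 - 1*14 = 79 - 14 = 65)
-80*b - 23 = -80*65 - 23 = -5200 - 23 = -5223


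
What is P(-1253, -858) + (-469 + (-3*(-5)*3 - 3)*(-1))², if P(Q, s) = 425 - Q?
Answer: 262799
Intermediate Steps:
P(-1253, -858) + (-469 + (-3*(-5)*3 - 3)*(-1))² = (425 - 1*(-1253)) + (-469 + (-3*(-5)*3 - 3)*(-1))² = (425 + 1253) + (-469 + (15*3 - 3)*(-1))² = 1678 + (-469 + (45 - 3)*(-1))² = 1678 + (-469 + 42*(-1))² = 1678 + (-469 - 42)² = 1678 + (-511)² = 1678 + 261121 = 262799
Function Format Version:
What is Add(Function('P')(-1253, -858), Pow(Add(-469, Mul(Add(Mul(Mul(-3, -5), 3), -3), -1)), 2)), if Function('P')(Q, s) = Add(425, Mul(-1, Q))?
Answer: 262799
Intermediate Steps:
Add(Function('P')(-1253, -858), Pow(Add(-469, Mul(Add(Mul(Mul(-3, -5), 3), -3), -1)), 2)) = Add(Add(425, Mul(-1, -1253)), Pow(Add(-469, Mul(Add(Mul(Mul(-3, -5), 3), -3), -1)), 2)) = Add(Add(425, 1253), Pow(Add(-469, Mul(Add(Mul(15, 3), -3), -1)), 2)) = Add(1678, Pow(Add(-469, Mul(Add(45, -3), -1)), 2)) = Add(1678, Pow(Add(-469, Mul(42, -1)), 2)) = Add(1678, Pow(Add(-469, -42), 2)) = Add(1678, Pow(-511, 2)) = Add(1678, 261121) = 262799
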